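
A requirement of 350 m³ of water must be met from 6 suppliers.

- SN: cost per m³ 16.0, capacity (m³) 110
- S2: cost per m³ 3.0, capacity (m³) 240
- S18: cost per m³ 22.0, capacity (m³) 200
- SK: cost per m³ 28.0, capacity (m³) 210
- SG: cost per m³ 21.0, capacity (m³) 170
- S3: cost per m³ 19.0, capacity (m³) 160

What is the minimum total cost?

2480

Cheapest first:
S2 (3.0): use full 240 — 110 m³ to go.
SN at 16.0: take all 110 m³ — 0 still needed.
S3, SG, S18, SK: unused.
Cost = 240×3.0 + 110×16.0 = 2480.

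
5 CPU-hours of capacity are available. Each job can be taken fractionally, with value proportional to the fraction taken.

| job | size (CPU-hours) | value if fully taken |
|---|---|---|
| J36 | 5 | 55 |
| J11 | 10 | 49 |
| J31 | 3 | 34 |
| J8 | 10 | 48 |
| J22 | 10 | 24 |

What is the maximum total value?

Sort by value density: J31 34/3≈11.3, J36 55/5≈11, J11 49/10≈4.9, J8 48/10≈4.8, J22 24/10≈2.4.
All 3 CPU-hours of J31 fit (value 34) — 2 remain.
2 CPU-hours left: a 2/5 share of J36 gives 55×2/5 = 22.
Total value = 56.

56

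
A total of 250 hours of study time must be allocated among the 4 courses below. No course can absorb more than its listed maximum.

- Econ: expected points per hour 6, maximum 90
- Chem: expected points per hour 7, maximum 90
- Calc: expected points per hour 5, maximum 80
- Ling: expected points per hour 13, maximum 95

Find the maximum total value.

2255

Highest expected points per hour first: Ling 13 > Chem 7 > Econ 6 > Calc 5.
Give Ling 95 to hit its cap of 95 ; 155 left.
Chem: +90 to 90 (cap) ; 65 left.
Econ: +65 (room for 90) → 65. Pool exhausted.
Total = 6×65 + 7×90 + 13×95 = 2255.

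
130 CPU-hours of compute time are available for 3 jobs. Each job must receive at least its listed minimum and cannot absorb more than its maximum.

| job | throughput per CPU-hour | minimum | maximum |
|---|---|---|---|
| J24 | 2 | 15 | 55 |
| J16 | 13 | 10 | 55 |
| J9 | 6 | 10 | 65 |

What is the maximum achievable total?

1105

Meeting every minimum uses 15+10+10 = 35 CPU-hours, leaving 95.
Order the jobs by throughput per CPU-hour: J16 13 > J9 6 > J24 2.
J16: +45 to 55 (cap) → 50 left.
J9 has room for 55 more but only 50 remain, so it gets 60.
Total = 2×15 + 13×55 + 6×60 = 1105.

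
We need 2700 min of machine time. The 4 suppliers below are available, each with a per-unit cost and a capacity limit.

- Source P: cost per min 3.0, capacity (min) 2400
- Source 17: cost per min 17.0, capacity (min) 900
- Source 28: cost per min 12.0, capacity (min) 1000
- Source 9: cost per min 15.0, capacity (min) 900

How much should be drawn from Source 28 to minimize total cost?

Fill from the cheapest supplier first.
Source P (3.0): use full 2400 → 300 min to go.
Source 28 at 12.0: take 300 of its 1000 → requirement met.
Source 9, Source 17: unused.

300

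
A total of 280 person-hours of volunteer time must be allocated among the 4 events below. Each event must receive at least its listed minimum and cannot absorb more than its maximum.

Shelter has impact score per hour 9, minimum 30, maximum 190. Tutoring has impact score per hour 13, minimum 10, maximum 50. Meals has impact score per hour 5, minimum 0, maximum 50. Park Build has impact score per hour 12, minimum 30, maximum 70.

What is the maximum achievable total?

2930

Meeting every minimum uses 30+10+0+30 = 70 person-hours, leaving 210.
Rank by impact score per hour: Tutoring 13 > Park Build 12 > Shelter 9 > Meals 5.
Tutoring takes 40 more to reach its cap of 50 → 170 left.
Park Build: +40 to 70 (cap) → 130 left.
Shelter: +130 (room for 160) → 160. Pool exhausted.
Total = 9×160 + 13×50 + 12×70 = 2930.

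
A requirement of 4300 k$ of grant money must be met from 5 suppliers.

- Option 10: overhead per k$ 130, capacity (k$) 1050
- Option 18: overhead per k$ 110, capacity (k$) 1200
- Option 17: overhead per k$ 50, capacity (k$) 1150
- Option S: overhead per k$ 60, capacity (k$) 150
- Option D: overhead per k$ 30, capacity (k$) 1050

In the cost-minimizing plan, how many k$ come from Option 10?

750

Fill from the cheapest supplier first.
Option D (30): use full 1050 → 3250 k$ to go.
Option 17 at 50: take all 1150 k$ → 2100 still needed.
Take 150 from Option S at 60 → need 1950 more.
Option 18 (110): use full 1200 → 750 k$ to go.
Take 750 from Option 10 at 130 to finish.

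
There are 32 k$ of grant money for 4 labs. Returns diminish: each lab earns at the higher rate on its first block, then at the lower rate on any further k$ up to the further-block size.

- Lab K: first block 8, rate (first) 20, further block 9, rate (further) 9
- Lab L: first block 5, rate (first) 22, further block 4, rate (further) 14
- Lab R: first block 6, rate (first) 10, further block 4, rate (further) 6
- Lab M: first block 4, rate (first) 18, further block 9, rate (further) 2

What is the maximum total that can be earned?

Treat each block as its own option and order by rate: Lab L/first 22 > Lab K/first 20 > Lab M/first 18 > Lab L/second 14 > Lab R/first 10 > Lab K/second 9 > Lab R/second 6 > Lab M/second 2.
Lab L/first (22): +5 → 27 left.
Lab K/first (20): +8 → 19 left.
Fill Lab M first block (4 at 18) → 15 left.
Fill Lab L second block (4 at 14) → 11 left.
Lab R/first (10): +6 → 5 left.
5 remain; put them into Lab K second at 9.
Total = 22×5 + 20×8 + 18×4 + 14×4 + 10×6 + 9×5 = 503.

503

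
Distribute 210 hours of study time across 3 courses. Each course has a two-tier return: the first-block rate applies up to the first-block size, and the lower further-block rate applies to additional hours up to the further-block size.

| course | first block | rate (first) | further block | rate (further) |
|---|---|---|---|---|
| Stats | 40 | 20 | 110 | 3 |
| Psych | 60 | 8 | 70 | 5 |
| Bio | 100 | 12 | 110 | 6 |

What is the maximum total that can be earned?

Rank every tier by rate: Stats/tier1 20 > Bio/tier1 12 > Psych/tier1 8 > Bio/tier2 6 > Psych/tier2 5 > Stats/tier2 3.
Stats tier1 at 20: fill all 40 → 170 left.
Bio tier1 at 12: fill all 100 → 70 left.
Fill Psych tier1 block (60 at 8) → 10 left.
Bio tier2 at 6: only 10 left, fill 10.
Total = 20×40 + 12×100 + 8×60 + 6×10 = 2540.

2540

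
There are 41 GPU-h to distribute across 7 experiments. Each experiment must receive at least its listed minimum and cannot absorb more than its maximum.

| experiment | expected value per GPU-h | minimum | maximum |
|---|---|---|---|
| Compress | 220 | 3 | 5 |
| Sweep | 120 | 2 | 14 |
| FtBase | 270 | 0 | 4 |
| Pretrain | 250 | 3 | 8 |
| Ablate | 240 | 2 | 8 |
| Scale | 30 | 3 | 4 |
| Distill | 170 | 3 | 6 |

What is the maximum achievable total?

8050

Meeting every minimum uses 3+2+0+3+2+3+3 = 16 GPU-h, leaving 25.
Order the experiments by expected value per GPU-h: FtBase 270 > Pretrain 250 > Ablate 240 > Compress 220 > Distill 170 > Sweep 120 > Scale 30.
Give FtBase 4 more to hit its cap of 4 — 21 left.
Pretrain takes 5 more to reach its cap of 8 — 16 left.
Ablate takes 6 more to reach its cap of 8 — 10 left.
Give Compress 2 more to hit its cap of 5 — 8 left.
Distill takes 3 more to reach its cap of 6 — 5 left.
Sweep has room for 12 more but only 5 remain, so it gets 7.
Total = 220×5 + 120×7 + 270×4 + 250×8 + 240×8 + 30×3 + 170×6 = 8050.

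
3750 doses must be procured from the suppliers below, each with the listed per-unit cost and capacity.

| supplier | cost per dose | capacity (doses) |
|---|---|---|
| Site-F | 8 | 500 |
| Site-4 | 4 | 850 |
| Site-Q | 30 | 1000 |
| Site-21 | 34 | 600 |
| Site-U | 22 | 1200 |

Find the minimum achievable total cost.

Fill from the cheapest supplier first.
Take 850 from Site-4 at 4 ; need 2900 more.
Site-F at 8: take all 500 doses ; 2400 still needed.
Site-U at 22: take all 1200 doses ; 1200 still needed.
Site-Q (30): use full 1000 ; 200 doses to go.
Site-21 at 34: take 200 of its 600 ; requirement met.
Cost = 850×4 + 500×8 + 1200×22 + 1000×30 + 200×34 = 70600.

70600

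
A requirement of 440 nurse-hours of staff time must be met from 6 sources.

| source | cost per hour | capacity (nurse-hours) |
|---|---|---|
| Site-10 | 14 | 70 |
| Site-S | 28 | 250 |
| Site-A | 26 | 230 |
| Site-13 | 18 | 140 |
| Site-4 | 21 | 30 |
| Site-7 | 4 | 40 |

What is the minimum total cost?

Use sources in increasing cost order.
Site-7 at 4: take all 40 nurse-hours — 400 still needed.
Site-10 at 14: take all 70 nurse-hours — 330 still needed.
Take 140 from Site-13 at 18 — need 190 more.
Site-4 at 21: take all 30 nurse-hours — 160 still needed.
Take 160 from Site-A at 26 to finish.
Site-S: unused.
Cost = 40×4 + 70×14 + 140×18 + 30×21 + 160×26 = 8450.

8450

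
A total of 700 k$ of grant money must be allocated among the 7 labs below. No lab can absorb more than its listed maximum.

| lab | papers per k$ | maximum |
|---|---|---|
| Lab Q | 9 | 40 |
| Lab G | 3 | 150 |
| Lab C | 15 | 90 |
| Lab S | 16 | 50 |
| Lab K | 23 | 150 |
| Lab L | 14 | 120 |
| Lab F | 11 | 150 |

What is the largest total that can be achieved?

9590

Rank by papers per k$: Lab K 23 > Lab S 16 > Lab C 15 > Lab L 14 > Lab F 11 > Lab Q 9 > Lab G 3.
Lab K: +150 to 150 (cap) → 550 left.
Give Lab S 50 to hit its cap of 50 → 500 left.
Lab C: +90 to 90 (cap) → 410 left.
Give Lab L 120 to hit its cap of 120 → 290 left.
Lab F: +150 to 150 (cap) → 140 left.
Lab Q takes 40 to reach its cap of 40 → 100 left.
Only 100 left; Lab G takes them to reach 100.
Total = 9×40 + 3×100 + 15×90 + 16×50 + 23×150 + 14×120 + 11×150 = 9590.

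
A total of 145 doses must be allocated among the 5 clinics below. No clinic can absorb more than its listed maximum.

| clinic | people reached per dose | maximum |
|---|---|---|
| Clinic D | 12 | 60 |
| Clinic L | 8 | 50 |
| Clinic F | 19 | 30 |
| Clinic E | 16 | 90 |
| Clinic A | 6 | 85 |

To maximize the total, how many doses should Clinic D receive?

Highest people reached per dose first: Clinic F 19 > Clinic E 16 > Clinic D 12 > Clinic L 8 > Clinic A 6.
Clinic F: +30 to 30 (cap) ; 115 left.
Clinic E takes 90 to reach its cap of 90 ; 25 left.
Only 25 left; Clinic D takes them to reach 25.

25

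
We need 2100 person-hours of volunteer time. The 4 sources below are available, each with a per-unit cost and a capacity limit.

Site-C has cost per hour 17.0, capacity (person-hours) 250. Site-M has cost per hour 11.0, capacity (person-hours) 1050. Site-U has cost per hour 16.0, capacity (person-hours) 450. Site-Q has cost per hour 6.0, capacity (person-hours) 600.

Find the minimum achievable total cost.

Use sources in increasing cost order.
Site-Q at 6.0: take all 600 person-hours ; 1500 still needed.
Site-M (11.0): use full 1050 ; 450 person-hours to go.
Take 450 from Site-U at 16.0 ; need 0 more.
Site-C: unused.
Cost = 600×6.0 + 1050×11.0 + 450×16.0 = 22350.

22350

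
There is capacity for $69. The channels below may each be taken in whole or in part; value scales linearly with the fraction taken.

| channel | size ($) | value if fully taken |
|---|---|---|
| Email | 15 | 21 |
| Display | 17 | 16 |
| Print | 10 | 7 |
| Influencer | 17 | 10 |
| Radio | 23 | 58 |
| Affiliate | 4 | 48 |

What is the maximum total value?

150

Best value per unit of size first: Affiliate 48/4≈12, Radio 58/23≈2.52, Email 21/15≈1.4, Display 16/17≈0.941, Print 7/10≈0.7, Influencer 10/17≈0.588.
Take all of Affiliate (4 $, value 48) → 65 $ left.
All 23 $ of Radio fit (value 58) → 42 remain.
Email: take in full, 15 $ for value 21 → 27 left.
Take all of Display (17 $, value 16) → 10 $ left.
Take all of Print (10 $, value 7) → 0 $ left.
Total value = 150.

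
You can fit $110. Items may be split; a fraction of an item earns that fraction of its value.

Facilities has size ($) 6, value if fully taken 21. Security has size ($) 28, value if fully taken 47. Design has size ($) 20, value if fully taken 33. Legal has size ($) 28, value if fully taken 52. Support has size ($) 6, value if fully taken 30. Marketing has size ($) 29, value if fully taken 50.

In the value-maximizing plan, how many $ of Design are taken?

Rank by value-to-size ratio: Support 30/6≈5, Facilities 21/6≈3.5, Legal 52/28≈1.86, Marketing 50/29≈1.72, Security 47/28≈1.68, Design 33/20≈1.65.
Support: take in full, 6 $ for value 30 → 104 left.
Facilities: take in full, 6 $ for value 21 → 98 left.
All 28 $ of Legal fit (value 52) → 70 remain.
All 29 $ of Marketing fit (value 50) → 41 remain.
Take all of Security (28 $, value 47) → 13 $ left.
13 $ left: a 13/20 share of Design gives 33×13/20 = 21.45.

13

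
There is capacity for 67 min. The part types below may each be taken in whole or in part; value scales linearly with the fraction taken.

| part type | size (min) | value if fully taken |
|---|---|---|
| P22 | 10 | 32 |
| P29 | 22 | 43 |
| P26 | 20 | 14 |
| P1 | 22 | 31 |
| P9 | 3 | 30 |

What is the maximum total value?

Best value per unit of size first: P9 30/3≈10, P22 32/10≈3.2, P29 43/22≈1.95, P1 31/22≈1.41, P26 14/20≈0.7.
Take all of P9 (3 min, value 30) ; 64 min left.
P22: take in full, 10 min for value 32 ; 54 left.
Take all of P29 (22 min, value 43) ; 32 min left.
P1: take in full, 22 min for value 31 ; 10 left.
Fill the last 10 min with part of P26: 10/20 of it earns 7.
Total value = 143.

143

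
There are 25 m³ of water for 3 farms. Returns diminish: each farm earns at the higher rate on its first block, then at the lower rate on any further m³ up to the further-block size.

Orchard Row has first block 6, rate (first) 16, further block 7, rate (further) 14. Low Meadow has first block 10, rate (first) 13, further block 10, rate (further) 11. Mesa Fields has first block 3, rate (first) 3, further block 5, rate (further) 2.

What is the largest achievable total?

Rank every tier by rate: Orchard Row/first 16 > Orchard Row/second 14 > Low Meadow/first 13 > Low Meadow/second 11 > Mesa Fields/first 3 > Mesa Fields/second 2.
Orchard Row/first (16): +6 — 19 left.
Orchard Row second at 14: fill all 7 — 12 left.
Fill Low Meadow first block (10 at 13) — 2 left.
2 remain; put them into Low Meadow second at 11.
Total = 16×6 + 14×7 + 13×10 + 11×2 = 346.

346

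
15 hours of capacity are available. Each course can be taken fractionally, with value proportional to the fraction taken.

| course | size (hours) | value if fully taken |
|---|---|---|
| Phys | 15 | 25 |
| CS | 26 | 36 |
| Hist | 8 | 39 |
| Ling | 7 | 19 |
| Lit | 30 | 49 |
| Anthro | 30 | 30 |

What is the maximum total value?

Rank by value-to-size ratio: Hist 39/8≈4.88, Ling 19/7≈2.71, Phys 25/15≈1.67, Lit 49/30≈1.63, CS 36/26≈1.38, Anthro 30/30≈1.
Hist: take in full, 8 hours for value 39 ; 7 left.
Take all of Ling (7 hours, value 19) ; 0 hours left.
Total value = 58.

58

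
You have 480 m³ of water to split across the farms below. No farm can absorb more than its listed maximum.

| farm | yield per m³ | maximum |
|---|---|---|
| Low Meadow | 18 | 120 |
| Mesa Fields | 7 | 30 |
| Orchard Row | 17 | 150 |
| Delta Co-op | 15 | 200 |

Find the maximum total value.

7780

Highest yield per m³ first: Low Meadow 18 > Orchard Row 17 > Delta Co-op 15 > Mesa Fields 7.
Give Low Meadow 120 to hit its cap of 120 → 360 left.
Orchard Row takes 150 to reach its cap of 150 → 210 left.
Delta Co-op takes 200 to reach its cap of 200 → 10 left.
Mesa Fields has room for 30 but only 10 remain, so it gets 10.
Total = 18×120 + 7×10 + 17×150 + 15×200 = 7780.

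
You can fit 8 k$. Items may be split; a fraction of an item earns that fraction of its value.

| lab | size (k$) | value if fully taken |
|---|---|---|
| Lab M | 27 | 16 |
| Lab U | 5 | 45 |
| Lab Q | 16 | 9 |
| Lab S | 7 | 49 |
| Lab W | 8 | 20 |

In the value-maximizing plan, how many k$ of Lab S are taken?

Rank by value-to-size ratio: Lab U 45/5≈9, Lab S 49/7≈7, Lab W 20/8≈2.5, Lab M 16/27≈0.593, Lab Q 9/16≈0.562.
Take all of Lab U (5 k$, value 45) ; 3 k$ left.
Fill the last 3 k$ with part of Lab S: 3/7 of it earns 21.

3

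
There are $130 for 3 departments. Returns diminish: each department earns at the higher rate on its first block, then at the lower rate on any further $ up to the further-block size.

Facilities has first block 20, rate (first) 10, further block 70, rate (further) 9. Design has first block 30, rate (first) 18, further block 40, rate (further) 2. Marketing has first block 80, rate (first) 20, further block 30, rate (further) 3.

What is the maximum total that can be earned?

2340

Order all 6 blocks by rate: Marketing/tier1 20 > Design/tier1 18 > Facilities/tier1 10 > Facilities/tier2 9 > Marketing/tier2 3 > Design/tier2 2.
Marketing tier1 at 20: fill all 80 ; 50 left.
Fill Design tier1 block (30 at 18) ; 20 left.
Facilities tier1 at 10: fill all 20 ; 0 left.
Total = 20×80 + 18×30 + 10×20 = 2340.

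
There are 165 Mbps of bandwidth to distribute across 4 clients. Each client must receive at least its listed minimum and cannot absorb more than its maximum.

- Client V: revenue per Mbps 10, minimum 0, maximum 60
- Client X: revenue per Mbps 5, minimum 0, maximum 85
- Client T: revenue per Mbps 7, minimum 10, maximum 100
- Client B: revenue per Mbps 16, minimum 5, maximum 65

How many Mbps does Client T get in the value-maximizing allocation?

40

Meeting every minimum uses 0+0+10+5 = 15 Mbps, leaving 150.
Highest revenue per Mbps first: Client B 16 > Client V 10 > Client T 7 > Client X 5.
Client B takes 60 more to reach its cap of 65 → 90 left.
Client V takes 60 more to reach its cap of 60 → 30 left.
Client T: +30 (room for 90) → 40. Pool exhausted.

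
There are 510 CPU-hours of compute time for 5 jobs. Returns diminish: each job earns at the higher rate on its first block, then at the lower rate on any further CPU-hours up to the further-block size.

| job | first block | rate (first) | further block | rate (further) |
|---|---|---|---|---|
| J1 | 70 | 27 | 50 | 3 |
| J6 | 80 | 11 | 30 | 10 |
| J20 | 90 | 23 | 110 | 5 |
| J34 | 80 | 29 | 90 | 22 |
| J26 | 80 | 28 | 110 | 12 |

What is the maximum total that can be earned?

11700

Treat each block as its own option and order by rate: J34/T1 29 > J26/T1 28 > J1/T1 27 > J20/T1 23 > J34/T2 22 > J26/T2 12 > J6/T1 11 > J6/T2 10 > J20/T2 5 > J1/T2 3.
Fill J34 T1 block (80 at 29) — 430 left.
Fill J26 T1 block (80 at 28) — 350 left.
J1 T1 at 27: fill all 70 — 280 left.
J20 T1 at 23: fill all 90 — 190 left.
J34 T2 at 22: fill all 90 — 100 left.
J26/T2: +100 of 110 at 12; pool empty.
Total = 29×80 + 28×80 + 27×70 + 23×90 + 22×90 + 12×100 = 11700.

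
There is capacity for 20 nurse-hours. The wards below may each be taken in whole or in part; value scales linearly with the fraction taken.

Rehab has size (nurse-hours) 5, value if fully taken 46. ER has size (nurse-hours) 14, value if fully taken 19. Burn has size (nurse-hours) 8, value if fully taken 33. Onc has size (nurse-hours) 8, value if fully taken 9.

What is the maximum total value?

88.5

Rank by value-to-size ratio: Rehab 46/5≈9.2, Burn 33/8≈4.12, ER 19/14≈1.36, Onc 9/8≈1.12.
Rehab: take in full, 5 nurse-hours for value 46 ; 15 left.
Take all of Burn (8 nurse-hours, value 33) ; 7 nurse-hours left.
7 nurse-hours left: a 7/14 share of ER gives 19×7/14 = 9.5.
Total value = 88.5.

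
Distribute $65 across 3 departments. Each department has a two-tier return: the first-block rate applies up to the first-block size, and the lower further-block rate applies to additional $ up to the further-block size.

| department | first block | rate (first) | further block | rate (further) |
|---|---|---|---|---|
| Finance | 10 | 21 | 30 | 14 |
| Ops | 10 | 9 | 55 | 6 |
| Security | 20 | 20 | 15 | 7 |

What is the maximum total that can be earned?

1075

Order all 6 blocks by rate: Finance/T1 21 > Security/T1 20 > Finance/T2 14 > Ops/T1 9 > Security/T2 7 > Ops/T2 6.
Fill Finance T1 block (10 at 21) ; 55 left.
Security/T1 (20): +20 ; 35 left.
Finance/T2 (14): +30 ; 5 left.
Ops/T1: +5 of 10 at 9; pool empty.
Total = 21×10 + 20×20 + 14×30 + 9×5 = 1075.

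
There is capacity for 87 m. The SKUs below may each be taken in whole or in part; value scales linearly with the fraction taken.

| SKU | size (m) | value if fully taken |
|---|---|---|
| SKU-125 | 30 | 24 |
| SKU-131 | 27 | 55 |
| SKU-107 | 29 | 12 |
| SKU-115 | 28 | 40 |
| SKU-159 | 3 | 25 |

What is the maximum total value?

Sort by value density: SKU-159 25/3≈8.33, SKU-131 55/27≈2.04, SKU-115 40/28≈1.43, SKU-125 24/30≈0.8, SKU-107 12/29≈0.414.
Take all of SKU-159 (3 m, value 25) → 84 m left.
Take all of SKU-131 (27 m, value 55) → 57 m left.
Take all of SKU-115 (28 m, value 40) → 29 m left.
Fill the last 29 m with part of SKU-125: 29/30 of it earns 23.2.
Total value = 143.2.

143.2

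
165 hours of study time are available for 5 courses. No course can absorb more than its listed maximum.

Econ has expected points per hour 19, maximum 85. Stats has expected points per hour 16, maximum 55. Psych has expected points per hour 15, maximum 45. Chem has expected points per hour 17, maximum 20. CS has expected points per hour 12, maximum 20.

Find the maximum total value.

Highest expected points per hour first: Econ 19 > Chem 17 > Stats 16 > Psych 15 > CS 12.
Econ: +85 to 85 (cap) — 80 left.
Chem takes 20 to reach its cap of 20 — 60 left.
Give Stats 55 to hit its cap of 55 — 5 left.
Only 5 left; Psych takes them to reach 5.
Total = 19×85 + 16×55 + 15×5 + 17×20 = 2910.

2910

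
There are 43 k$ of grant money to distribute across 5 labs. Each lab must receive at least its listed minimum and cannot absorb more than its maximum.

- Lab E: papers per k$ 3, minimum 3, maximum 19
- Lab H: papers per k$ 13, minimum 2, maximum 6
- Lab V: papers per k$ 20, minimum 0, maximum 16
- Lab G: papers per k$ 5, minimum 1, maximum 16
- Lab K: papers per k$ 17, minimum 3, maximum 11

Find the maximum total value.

Meeting every minimum uses 3+2+0+1+3 = 9 k$, leaving 34.
Order the labs by papers per k$: Lab V 20 > Lab K 17 > Lab H 13 > Lab G 5 > Lab E 3.
Lab V takes 16 more to reach its cap of 16 ; 18 left.
Lab K takes 8 more to reach its cap of 11 ; 10 left.
Lab H: +4 to 6 (cap) ; 6 left.
Lab G: +6 (room for 15) → 7. Pool exhausted.
Total = 3×3 + 13×6 + 20×16 + 5×7 + 17×11 = 629.

629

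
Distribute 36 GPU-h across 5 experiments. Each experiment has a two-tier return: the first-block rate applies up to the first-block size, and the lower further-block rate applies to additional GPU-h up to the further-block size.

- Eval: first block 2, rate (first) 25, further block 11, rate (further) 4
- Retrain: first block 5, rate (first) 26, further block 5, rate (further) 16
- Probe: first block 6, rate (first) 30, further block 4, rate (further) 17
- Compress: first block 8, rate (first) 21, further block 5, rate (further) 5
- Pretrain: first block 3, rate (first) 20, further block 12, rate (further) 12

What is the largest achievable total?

Order all 10 blocks by rate: Probe/tier1 30 > Retrain/tier1 26 > Eval/tier1 25 > Compress/tier1 21 > Pretrain/tier1 20 > Probe/tier2 17 > Retrain/tier2 16 > Pretrain/tier2 12 > Compress/tier2 5 > Eval/tier2 4.
Probe tier1 at 30: fill all 6 → 30 left.
Fill Retrain tier1 block (5 at 26) → 25 left.
Eval tier1 at 25: fill all 2 → 23 left.
Compress/tier1 (21): +8 → 15 left.
Pretrain/tier1 (20): +3 → 12 left.
Probe/tier2 (17): +4 → 8 left.
Retrain tier2 at 16: fill all 5 → 3 left.
3 remain; put them into Pretrain tier2 at 12.
Total = 30×6 + 26×5 + 25×2 + 21×8 + 20×3 + 17×4 + 16×5 + 12×3 = 772.

772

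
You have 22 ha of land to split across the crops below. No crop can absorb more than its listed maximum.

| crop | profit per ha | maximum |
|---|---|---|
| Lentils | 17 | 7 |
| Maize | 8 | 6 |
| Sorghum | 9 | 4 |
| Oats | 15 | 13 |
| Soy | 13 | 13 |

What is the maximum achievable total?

340

Order the crops by profit per ha: Lentils 17 > Oats 15 > Soy 13 > Sorghum 9 > Maize 8.
Lentils: +7 to 7 (cap) — 15 left.
Give Oats 13 to hit its cap of 13 — 2 left.
Soy has room for 13 but only 2 remain, so it gets 2.
Total = 17×7 + 15×13 + 13×2 = 340.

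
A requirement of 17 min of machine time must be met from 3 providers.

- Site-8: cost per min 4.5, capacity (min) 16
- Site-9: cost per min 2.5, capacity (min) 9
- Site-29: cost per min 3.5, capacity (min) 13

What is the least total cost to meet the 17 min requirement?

Use providers in increasing cost order.
Site-9 at 2.5: take all 9 min → 8 still needed.
Site-29 (3.5): take the remaining 8 → done.
Site-8: unused.
Cost = 9×2.5 + 8×3.5 = 50.5.

50.5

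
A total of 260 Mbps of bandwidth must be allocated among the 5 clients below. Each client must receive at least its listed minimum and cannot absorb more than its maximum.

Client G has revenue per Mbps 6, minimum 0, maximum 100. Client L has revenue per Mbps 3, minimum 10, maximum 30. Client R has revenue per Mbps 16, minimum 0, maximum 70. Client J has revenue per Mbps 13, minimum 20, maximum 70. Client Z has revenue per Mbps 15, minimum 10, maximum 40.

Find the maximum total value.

Meeting every minimum uses 0+10+0+20+10 = 40 Mbps, leaving 220.
Order the clients by revenue per Mbps: Client R 16 > Client Z 15 > Client J 13 > Client G 6 > Client L 3.
Client R takes 70 more to reach its cap of 70 → 150 left.
Give Client Z 30 more to hit its cap of 40 → 120 left.
Client J: +50 to 70 (cap) → 70 left.
Client G: +70 (room for 100) → 70. Pool exhausted.
Total = 6×70 + 3×10 + 16×70 + 13×70 + 15×40 = 3080.

3080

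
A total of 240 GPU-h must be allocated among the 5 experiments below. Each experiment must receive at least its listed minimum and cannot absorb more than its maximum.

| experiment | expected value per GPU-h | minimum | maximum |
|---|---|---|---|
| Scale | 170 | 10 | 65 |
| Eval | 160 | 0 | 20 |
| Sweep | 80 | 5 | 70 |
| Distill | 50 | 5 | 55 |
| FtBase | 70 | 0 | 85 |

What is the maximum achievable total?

Meeting every minimum uses 10+0+5+5+0 = 20 GPU-h, leaving 220.
Rank by expected value per GPU-h: Scale 170 > Eval 160 > Sweep 80 > FtBase 70 > Distill 50.
Scale takes 55 more to reach its cap of 65 → 165 left.
Give Eval 20 more to hit its cap of 20 → 145 left.
Sweep takes 65 more to reach its cap of 70 → 80 left.
FtBase has room for 85 more but only 80 remain, so it gets 80.
Total = 170×65 + 160×20 + 80×70 + 50×5 + 70×80 = 25700.

25700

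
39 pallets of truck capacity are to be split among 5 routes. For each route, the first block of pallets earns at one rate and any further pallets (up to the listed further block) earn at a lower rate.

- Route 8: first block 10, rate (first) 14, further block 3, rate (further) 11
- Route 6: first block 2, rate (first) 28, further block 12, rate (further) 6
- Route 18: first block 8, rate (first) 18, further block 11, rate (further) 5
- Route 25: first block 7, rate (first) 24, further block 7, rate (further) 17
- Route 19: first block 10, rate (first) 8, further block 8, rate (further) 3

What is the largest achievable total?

676

Treat each block as its own option and order by rate: Route 6/tier1 28 > Route 25/tier1 24 > Route 18/tier1 18 > Route 25/tier2 17 > Route 8/tier1 14 > Route 8/tier2 11 > Route 19/tier1 8 > Route 6/tier2 6 > Route 18/tier2 5 > Route 19/tier2 3.
Fill Route 6 tier1 block (2 at 28) — 37 left.
Route 25 tier1 at 24: fill all 7 — 30 left.
Fill Route 18 tier1 block (8 at 18) — 22 left.
Fill Route 25 tier2 block (7 at 17) — 15 left.
Fill Route 8 tier1 block (10 at 14) — 5 left.
Route 8/tier2 (11): +3 — 2 left.
Route 19 tier1 at 8: only 2 left, fill 2.
Total = 28×2 + 24×7 + 18×8 + 17×7 + 14×10 + 11×3 + 8×2 = 676.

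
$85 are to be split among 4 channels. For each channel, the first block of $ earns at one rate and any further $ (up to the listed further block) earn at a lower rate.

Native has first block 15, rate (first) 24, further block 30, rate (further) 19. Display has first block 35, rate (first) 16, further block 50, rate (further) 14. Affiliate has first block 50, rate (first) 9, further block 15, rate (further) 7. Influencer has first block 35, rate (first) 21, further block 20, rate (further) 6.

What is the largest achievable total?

Rank every tier by rate: Native/tier1 24 > Influencer/tier1 21 > Native/tier2 19 > Display/tier1 16 > Display/tier2 14 > Affiliate/tier1 9 > Affiliate/tier2 7 > Influencer/tier2 6.
Native/tier1 (24): +15 ; 70 left.
Fill Influencer tier1 block (35 at 21) ; 35 left.
Fill Native tier2 block (30 at 19) ; 5 left.
Display/tier1: +5 of 35 at 16; pool empty.
Total = 24×15 + 21×35 + 19×30 + 16×5 = 1745.

1745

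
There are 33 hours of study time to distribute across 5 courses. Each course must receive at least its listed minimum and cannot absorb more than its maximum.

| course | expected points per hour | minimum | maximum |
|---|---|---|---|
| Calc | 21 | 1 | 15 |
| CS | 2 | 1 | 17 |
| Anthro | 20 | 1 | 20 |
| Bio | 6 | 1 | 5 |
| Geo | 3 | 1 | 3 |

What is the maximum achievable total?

626

Meeting every minimum uses 1+1+1+1+1 = 5 hours, leaving 28.
Rank by expected points per hour: Calc 21 > Anthro 20 > Bio 6 > Geo 3 > CS 2.
Give Calc 14 more to hit its cap of 15 — 14 left.
Anthro has room for 19 more but only 14 remain, so it gets 15.
Total = 21×15 + 2×1 + 20×15 + 6×1 + 3×1 = 626.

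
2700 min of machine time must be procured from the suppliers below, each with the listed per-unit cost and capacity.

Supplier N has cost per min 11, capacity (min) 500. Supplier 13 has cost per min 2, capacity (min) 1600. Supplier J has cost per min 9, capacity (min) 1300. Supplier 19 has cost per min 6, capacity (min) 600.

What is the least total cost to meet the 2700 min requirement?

Cheapest first:
Take 1600 from Supplier 13 at 2 → need 1100 more.
Supplier 19 (6): use full 600 → 500 min to go.
Supplier J at 9: take 500 of its 1300 → requirement met.
Supplier N: unused.
Cost = 1600×2 + 600×6 + 500×9 = 11300.

11300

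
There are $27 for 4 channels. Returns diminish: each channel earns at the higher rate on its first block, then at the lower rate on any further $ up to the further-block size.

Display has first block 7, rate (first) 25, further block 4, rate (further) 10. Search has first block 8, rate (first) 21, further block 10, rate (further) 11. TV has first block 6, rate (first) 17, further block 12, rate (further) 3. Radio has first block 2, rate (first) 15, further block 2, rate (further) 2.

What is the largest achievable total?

Treat each block as its own option and order by rate: Display/first 25 > Search/first 21 > TV/first 17 > Radio/first 15 > Search/second 11 > Display/second 10 > TV/second 3 > Radio/second 2.
Display first at 25: fill all 7 — 20 left.
Search first at 21: fill all 8 — 12 left.
TV first at 17: fill all 6 — 6 left.
Radio first at 15: fill all 2 — 4 left.
4 remain; put them into Search second at 11.
Total = 25×7 + 21×8 + 17×6 + 15×2 + 11×4 = 519.

519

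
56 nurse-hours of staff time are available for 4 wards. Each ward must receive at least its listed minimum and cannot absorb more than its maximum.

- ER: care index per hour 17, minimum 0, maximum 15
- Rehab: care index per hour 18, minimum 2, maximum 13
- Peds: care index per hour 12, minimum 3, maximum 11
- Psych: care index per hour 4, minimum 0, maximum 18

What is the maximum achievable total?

689

Meeting every minimum uses 0+2+3+0 = 5 nurse-hours, leaving 51.
Order the wards by care index per hour: Rehab 18 > ER 17 > Peds 12 > Psych 4.
Rehab takes 11 more to reach its cap of 13 → 40 left.
Give ER 15 more to hit its cap of 15 → 25 left.
Peds: +8 to 11 (cap) → 17 left.
Psych: +17 (room for 18) → 17. Pool exhausted.
Total = 17×15 + 18×13 + 12×11 + 4×17 = 689.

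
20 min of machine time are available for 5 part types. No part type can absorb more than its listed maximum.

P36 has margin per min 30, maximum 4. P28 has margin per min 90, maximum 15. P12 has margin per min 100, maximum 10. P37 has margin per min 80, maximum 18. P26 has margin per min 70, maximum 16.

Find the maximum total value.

1900

Highest margin per min first: P12 100 > P28 90 > P37 80 > P26 70 > P36 30.
Give P12 10 to hit its cap of 10 → 10 left.
P28 has room for 15 but only 10 remain, so it gets 10.
Total = 90×10 + 100×10 = 1900.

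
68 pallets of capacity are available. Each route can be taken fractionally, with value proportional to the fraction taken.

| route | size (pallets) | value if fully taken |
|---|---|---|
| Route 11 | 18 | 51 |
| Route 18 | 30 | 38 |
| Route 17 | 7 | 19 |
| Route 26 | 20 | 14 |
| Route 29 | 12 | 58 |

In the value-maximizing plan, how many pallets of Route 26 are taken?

Best value per unit of size first: Route 29 58/12≈4.83, Route 11 51/18≈2.83, Route 17 19/7≈2.71, Route 18 38/30≈1.27, Route 26 14/20≈0.7.
All 12 pallets of Route 29 fit (value 58) — 56 remain.
Route 11: take in full, 18 pallets for value 51 — 38 left.
Route 17: take in full, 7 pallets for value 19 — 31 left.
All 30 pallets of Route 18 fit (value 38) — 1 remain.
Fill the last 1 pallets with part of Route 26: 1/20 of it earns 0.7.

1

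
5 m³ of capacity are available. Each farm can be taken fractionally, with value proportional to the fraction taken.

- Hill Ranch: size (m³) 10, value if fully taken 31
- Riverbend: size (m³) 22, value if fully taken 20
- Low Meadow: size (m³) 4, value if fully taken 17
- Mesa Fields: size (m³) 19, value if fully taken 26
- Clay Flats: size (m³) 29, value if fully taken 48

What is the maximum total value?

20.1

Rank by value-to-size ratio: Low Meadow 17/4≈4.25, Hill Ranch 31/10≈3.1, Clay Flats 48/29≈1.66, Mesa Fields 26/19≈1.37, Riverbend 20/22≈0.909.
Take all of Low Meadow (4 m³, value 17) ; 1 m³ left.
Only 1 m³ remain; take 1/10 of Hill Ranch for value 31×1/10 = 3.1.
Total value = 20.1.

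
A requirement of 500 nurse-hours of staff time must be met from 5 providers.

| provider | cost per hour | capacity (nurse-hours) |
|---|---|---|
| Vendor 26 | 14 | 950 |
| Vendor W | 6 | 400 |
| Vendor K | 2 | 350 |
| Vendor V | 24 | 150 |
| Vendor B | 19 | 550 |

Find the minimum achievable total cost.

1600

Use providers in increasing cost order.
Vendor K (2): use full 350 ; 150 nurse-hours to go.
Take 150 from Vendor W at 6 to finish.
Vendor 26, Vendor B, Vendor V: unused.
Cost = 350×2 + 150×6 = 1600.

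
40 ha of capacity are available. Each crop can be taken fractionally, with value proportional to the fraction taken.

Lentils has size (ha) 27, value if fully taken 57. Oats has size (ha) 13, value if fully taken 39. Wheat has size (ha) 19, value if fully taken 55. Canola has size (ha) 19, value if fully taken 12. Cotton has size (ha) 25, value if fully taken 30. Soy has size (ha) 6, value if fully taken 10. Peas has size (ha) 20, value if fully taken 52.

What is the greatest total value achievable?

114.8

Sort by value density: Oats 39/13≈3, Wheat 55/19≈2.89, Peas 52/20≈2.6, Lentils 57/27≈2.11, Soy 10/6≈1.67, Cotton 30/25≈1.2, Canola 12/19≈0.632.
All 13 ha of Oats fit (value 39) ; 27 remain.
Wheat: take in full, 19 ha for value 55 ; 8 left.
Only 8 ha remain; take 8/20 of Peas for value 52×8/20 = 20.8.
Total value = 114.8.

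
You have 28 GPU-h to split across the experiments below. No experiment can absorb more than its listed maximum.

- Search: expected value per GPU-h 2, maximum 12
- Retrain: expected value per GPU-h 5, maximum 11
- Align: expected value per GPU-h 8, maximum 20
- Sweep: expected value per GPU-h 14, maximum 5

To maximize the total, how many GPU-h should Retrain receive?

Order the experiments by expected value per GPU-h: Sweep 14 > Align 8 > Retrain 5 > Search 2.
Sweep takes 5 to reach its cap of 5 → 23 left.
Give Align 20 to hit its cap of 20 → 3 left.
Only 3 left; Retrain takes them to reach 3.

3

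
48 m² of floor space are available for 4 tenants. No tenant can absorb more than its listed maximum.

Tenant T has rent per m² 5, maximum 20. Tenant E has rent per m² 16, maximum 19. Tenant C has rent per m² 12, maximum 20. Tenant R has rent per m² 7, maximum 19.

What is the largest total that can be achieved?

607

Rank by rent per m²: Tenant E 16 > Tenant C 12 > Tenant R 7 > Tenant T 5.
Give Tenant E 19 to hit its cap of 19 ; 29 left.
Tenant C: +20 to 20 (cap) ; 9 left.
Tenant R has room for 19 but only 9 remain, so it gets 9.
Total = 16×19 + 12×20 + 7×9 = 607.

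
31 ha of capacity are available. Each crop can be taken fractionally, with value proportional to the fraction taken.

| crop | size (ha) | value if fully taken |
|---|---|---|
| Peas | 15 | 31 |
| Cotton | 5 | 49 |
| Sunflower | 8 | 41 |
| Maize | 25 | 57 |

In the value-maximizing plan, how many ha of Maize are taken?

Sort by value density: Cotton 49/5≈9.8, Sunflower 41/8≈5.12, Maize 57/25≈2.28, Peas 31/15≈2.07.
Take all of Cotton (5 ha, value 49) ; 26 ha left.
Take all of Sunflower (8 ha, value 41) ; 18 ha left.
18 ha left: a 18/25 share of Maize gives 57×18/25 = 41.04.

18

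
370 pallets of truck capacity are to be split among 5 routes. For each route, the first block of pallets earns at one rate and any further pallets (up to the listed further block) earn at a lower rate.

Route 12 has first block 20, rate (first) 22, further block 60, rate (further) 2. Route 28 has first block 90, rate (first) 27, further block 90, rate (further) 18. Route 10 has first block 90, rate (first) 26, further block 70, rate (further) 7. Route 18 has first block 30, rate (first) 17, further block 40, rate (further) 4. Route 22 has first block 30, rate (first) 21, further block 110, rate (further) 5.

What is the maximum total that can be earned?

Treat each block as its own option and order by rate: Route 28/first 27 > Route 10/first 26 > Route 12/first 22 > Route 22/first 21 > Route 28/second 18 > Route 18/first 17 > Route 10/second 7 > Route 22/second 5 > Route 18/second 4 > Route 12/second 2.
Fill Route 28 first block (90 at 27) — 280 left.
Route 10 first at 26: fill all 90 — 190 left.
Route 12/first (22): +20 — 170 left.
Route 22/first (21): +30 — 140 left.
Route 28 second at 18: fill all 90 — 50 left.
Fill Route 18 first block (30 at 17) — 20 left.
20 remain; put them into Route 10 second at 7.
Total = 27×90 + 26×90 + 22×20 + 21×30 + 18×90 + 17×30 + 7×20 = 8110.

8110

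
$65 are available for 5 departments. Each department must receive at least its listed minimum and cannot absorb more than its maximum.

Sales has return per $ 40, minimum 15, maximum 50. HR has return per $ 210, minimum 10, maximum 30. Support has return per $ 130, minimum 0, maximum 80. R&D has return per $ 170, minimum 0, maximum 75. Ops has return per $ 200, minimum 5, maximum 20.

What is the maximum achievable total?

Meeting every minimum uses 15+10+0+0+5 = 30 $, leaving 35.
Highest return per $ first: HR 210 > Ops 200 > R&D 170 > Support 130 > Sales 40.
HR takes 20 more to reach its cap of 30 ; 15 left.
Ops: +15 to 20 (cap) ; 0 left.
Total = 40×15 + 210×30 + 200×20 = 10900.

10900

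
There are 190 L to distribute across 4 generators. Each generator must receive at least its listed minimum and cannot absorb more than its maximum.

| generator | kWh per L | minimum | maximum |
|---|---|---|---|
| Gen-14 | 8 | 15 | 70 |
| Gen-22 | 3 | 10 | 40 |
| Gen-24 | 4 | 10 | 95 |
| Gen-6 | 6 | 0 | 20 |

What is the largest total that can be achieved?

Meeting every minimum uses 15+10+10+0 = 35 L, leaving 155.
Order the generators by kWh per L: Gen-14 8 > Gen-6 6 > Gen-24 4 > Gen-22 3.
Give Gen-14 55 more to hit its cap of 70 ; 100 left.
Give Gen-6 20 more to hit its cap of 20 ; 80 left.
Gen-24: +80 (room for 85) → 90. Pool exhausted.
Total = 8×70 + 3×10 + 4×90 + 6×20 = 1070.

1070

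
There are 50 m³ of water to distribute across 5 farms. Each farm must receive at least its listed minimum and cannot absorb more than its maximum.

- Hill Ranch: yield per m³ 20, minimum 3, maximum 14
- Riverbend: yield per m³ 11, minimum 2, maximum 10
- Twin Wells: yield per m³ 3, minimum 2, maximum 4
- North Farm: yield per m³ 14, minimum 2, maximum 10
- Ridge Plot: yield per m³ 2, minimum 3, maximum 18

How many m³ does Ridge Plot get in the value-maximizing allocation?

12

Meeting every minimum uses 3+2+2+2+3 = 12 m³, leaving 38.
Rank by yield per m³: Hill Ranch 20 > North Farm 14 > Riverbend 11 > Twin Wells 3 > Ridge Plot 2.
Hill Ranch takes 11 more to reach its cap of 14 ; 27 left.
North Farm: +8 to 10 (cap) ; 19 left.
Give Riverbend 8 more to hit its cap of 10 ; 11 left.
Give Twin Wells 2 more to hit its cap of 4 ; 9 left.
Ridge Plot: +9 (room for 15) → 12. Pool exhausted.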